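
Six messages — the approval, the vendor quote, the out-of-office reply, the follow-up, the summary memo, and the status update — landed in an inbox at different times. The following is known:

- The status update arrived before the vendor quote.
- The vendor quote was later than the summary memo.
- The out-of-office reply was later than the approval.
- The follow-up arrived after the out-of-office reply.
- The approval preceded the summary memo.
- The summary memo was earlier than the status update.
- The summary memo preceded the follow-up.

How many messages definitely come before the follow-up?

3

Directly stated before the follow-up: the out-of-office reply and the summary memo.
The approval reaches the follow-up via the approval → the out-of-office reply → the follow-up.
That's the approval, the out-of-office reply, and the summary memo — 3 in all.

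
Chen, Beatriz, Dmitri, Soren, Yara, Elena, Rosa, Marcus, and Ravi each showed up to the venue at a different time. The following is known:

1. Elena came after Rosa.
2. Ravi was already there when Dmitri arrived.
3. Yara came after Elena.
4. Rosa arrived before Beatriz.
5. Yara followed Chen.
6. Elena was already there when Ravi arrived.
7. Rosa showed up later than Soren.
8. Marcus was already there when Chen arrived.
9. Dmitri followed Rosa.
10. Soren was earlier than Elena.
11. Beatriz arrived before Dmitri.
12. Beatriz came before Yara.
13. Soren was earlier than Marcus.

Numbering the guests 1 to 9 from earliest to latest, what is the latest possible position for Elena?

6

Elena must come before Dmitri, Ravi, and Yara — 3 guests forced after them.
Everything else can be placed before Elena in some valid order, so Elena can sit as late as position 9 − 3 = 6.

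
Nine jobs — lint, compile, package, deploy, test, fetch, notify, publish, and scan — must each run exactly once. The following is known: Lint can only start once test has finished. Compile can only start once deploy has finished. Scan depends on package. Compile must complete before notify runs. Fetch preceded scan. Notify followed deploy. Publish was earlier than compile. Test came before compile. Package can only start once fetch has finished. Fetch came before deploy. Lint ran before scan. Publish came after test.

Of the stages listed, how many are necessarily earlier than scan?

Directly stated before scan: fetch, lint, and package.
Test reaches scan via test → lint → scan.
No chain forces deploy (or any of the others) ahead of scan.
That's fetch, lint, package, and test — 4 in all.

4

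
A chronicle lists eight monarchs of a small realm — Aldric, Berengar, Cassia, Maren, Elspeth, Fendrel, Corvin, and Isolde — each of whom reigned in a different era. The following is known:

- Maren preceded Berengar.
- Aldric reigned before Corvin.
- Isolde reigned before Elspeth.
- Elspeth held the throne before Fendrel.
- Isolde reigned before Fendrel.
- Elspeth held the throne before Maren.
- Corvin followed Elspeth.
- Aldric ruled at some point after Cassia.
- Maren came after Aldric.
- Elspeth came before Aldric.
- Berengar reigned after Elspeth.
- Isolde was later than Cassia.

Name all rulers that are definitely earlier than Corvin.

Directly stated before Corvin: Aldric and Elspeth.
Cassia reaches Corvin via Cassia → Aldric → Corvin.
Isolde reaches Corvin via Isolde → Elspeth → Corvin.

Aldric, Cassia, Elspeth, Isolde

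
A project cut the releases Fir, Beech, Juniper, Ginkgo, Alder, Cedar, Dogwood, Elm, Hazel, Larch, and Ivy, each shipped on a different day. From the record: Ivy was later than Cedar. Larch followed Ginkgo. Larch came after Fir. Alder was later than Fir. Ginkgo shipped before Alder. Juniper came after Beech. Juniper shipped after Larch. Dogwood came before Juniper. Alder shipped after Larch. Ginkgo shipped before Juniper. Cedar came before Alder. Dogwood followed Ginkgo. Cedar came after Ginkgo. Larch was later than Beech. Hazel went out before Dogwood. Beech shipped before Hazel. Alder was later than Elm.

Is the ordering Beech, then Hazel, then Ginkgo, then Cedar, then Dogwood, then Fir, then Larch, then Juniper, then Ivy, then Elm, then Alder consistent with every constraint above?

Check each stated constraint against the proposed order — e.g. Beech is ahead of Juniper; Ginkgo is ahead of Alder. Every pair is in the required order; nothing is violated.

yes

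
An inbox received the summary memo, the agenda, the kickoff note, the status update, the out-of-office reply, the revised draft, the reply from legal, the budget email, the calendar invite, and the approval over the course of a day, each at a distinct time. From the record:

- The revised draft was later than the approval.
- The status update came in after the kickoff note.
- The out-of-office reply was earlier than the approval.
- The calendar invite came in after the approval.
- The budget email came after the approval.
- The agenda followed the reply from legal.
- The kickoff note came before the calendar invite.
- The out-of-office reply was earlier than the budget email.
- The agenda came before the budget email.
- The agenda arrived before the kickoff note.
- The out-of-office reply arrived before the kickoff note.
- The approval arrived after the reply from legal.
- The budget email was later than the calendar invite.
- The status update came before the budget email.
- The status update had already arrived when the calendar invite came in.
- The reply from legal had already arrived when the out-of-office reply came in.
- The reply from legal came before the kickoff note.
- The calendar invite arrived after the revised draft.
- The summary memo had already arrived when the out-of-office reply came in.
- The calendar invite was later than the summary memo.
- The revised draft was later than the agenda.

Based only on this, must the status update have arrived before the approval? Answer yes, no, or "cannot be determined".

No chain of stated constraints runs from the status update to the approval, and none runs from the approval to the status update either.
So the relative order of the status update and the approval is not fixed by the given facts.

cannot be determined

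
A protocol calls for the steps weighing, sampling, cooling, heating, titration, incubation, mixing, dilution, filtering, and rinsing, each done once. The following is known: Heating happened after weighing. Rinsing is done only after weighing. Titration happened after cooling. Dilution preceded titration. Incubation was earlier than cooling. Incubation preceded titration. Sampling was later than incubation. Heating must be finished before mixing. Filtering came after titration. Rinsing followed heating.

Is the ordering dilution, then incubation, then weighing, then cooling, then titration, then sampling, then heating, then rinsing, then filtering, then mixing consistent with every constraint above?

yes

Check each stated constraint against the proposed order — e.g. titration is ahead of filtering; weighing is ahead of rinsing. Every pair is in the required order; nothing is violated.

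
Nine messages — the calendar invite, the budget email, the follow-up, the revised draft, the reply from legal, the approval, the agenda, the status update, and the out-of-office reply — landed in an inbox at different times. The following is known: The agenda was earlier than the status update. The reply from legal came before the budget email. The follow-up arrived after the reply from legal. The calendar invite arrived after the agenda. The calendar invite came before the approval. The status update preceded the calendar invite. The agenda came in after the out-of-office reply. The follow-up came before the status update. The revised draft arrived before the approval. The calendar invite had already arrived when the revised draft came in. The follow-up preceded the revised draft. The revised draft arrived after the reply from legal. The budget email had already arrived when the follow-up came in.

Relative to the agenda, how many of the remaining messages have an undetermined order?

3

Forced before the agenda: the out-of-office reply; forced after the agenda: the approval, the calendar invite, the revised draft, and the status update.
That leaves the budget email, the follow-up, and the reply from legal with no forced order relative to the agenda — 3.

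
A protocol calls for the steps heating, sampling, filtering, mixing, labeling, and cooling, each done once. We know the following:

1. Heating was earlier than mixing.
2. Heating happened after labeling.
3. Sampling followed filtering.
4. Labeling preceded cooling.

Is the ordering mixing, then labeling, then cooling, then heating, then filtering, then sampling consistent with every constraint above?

The constraints require heating before mixing, but in the proposed sequence mixing appears ahead of heating. That one violation is enough.

no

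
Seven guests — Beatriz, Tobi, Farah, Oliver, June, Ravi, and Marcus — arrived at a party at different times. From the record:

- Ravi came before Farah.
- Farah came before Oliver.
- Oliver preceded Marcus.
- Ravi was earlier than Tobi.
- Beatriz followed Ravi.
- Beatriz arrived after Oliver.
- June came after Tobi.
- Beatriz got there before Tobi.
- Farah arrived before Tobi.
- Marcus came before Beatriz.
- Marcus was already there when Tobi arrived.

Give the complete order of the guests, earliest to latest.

The constraints fix every adjacent pair, so only one ordering works:
Ravi → Farah → Oliver → Marcus → Beatriz → Tobi → June.

Ravi, Farah, Oliver, Marcus, Beatriz, Tobi, June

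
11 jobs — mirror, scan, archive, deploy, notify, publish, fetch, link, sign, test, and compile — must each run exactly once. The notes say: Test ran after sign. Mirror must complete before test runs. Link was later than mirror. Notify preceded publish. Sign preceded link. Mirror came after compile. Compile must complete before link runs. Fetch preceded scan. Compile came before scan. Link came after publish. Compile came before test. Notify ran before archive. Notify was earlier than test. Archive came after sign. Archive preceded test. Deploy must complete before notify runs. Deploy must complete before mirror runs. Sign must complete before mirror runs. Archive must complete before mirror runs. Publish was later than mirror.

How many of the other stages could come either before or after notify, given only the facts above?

Forced before notify: deploy; forced after notify: archive, link, mirror, publish, and test.
That leaves compile, fetch, scan, and sign with no forced order relative to notify — 4.

4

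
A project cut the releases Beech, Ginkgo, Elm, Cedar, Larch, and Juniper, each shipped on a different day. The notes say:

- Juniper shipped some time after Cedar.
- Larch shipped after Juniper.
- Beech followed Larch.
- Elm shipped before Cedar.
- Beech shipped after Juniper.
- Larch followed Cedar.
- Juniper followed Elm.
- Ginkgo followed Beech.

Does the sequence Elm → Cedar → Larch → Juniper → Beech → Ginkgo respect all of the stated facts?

The constraints require Juniper before Larch, but in the proposed sequence Larch appears ahead of Juniper. That one violation is enough.

no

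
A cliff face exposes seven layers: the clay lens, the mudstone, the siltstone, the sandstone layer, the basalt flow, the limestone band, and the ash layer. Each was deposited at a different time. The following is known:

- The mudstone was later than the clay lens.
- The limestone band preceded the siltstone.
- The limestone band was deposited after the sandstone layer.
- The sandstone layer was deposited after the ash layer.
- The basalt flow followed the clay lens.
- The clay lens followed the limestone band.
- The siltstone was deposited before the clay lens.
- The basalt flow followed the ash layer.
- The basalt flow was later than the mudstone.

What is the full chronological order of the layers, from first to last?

the ash layer, the sandstone layer, the limestone band, the siltstone, the clay lens, the mudstone, the basalt flow

The constraints fix every adjacent pair, so only one ordering works:
the ash layer → the sandstone layer → the limestone band → the siltstone → the clay lens → the mudstone → the basalt flow.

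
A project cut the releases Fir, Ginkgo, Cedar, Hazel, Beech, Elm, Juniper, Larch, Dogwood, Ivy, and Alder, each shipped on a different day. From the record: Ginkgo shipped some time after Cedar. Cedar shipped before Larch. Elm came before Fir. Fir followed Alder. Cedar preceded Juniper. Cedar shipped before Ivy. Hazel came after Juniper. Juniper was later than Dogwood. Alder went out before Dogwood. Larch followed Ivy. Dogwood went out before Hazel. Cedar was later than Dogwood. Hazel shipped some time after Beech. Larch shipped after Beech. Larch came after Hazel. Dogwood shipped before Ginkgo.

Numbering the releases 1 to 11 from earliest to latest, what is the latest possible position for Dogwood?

5

Dogwood must come before Cedar, Ginkgo, Hazel, Ivy, Juniper, and Larch — 6 releases forced after it.
Everything else can be placed before Dogwood in some valid order, so Dogwood can sit as late as position 11 − 6 = 5.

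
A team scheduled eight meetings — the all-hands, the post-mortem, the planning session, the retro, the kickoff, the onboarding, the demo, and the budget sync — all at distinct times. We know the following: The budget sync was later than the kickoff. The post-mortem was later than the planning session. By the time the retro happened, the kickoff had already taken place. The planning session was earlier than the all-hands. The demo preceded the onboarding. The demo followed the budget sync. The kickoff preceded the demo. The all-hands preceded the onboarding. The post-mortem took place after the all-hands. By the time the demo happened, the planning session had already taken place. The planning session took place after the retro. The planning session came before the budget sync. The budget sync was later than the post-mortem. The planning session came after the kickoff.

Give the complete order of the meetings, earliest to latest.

The constraints fix every adjacent pair, so only one ordering works:
the kickoff → the retro → the planning session → the all-hands → the post-mortem → the budget sync → the demo → the onboarding.

the kickoff, the retro, the planning session, the all-hands, the post-mortem, the budget sync, the demo, the onboarding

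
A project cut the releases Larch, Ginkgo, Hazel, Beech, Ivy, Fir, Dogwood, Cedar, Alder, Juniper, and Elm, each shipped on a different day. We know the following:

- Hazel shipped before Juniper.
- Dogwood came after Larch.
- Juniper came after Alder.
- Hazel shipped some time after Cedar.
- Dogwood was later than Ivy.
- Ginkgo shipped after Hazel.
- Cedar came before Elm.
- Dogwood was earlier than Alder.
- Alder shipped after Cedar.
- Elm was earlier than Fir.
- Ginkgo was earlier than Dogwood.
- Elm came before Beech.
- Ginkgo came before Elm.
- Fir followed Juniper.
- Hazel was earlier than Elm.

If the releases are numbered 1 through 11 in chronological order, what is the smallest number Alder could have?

7

Cedar, Dogwood, Ginkgo, Hazel, Ivy, and Larch must all come before Alder — 6 forced predecessors.
Nothing else is forced ahead of Alder, so its earliest slot is position 6 + 1 = 7.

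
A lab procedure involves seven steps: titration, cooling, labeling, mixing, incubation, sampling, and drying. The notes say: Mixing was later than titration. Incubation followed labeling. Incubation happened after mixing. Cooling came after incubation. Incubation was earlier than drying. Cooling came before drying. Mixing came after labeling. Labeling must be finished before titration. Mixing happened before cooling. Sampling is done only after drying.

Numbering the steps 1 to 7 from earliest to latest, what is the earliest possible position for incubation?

4

Labeling, mixing, and titration must all come before incubation — 3 forced predecessors.
Nothing else is forced ahead of incubation, so its earliest slot is position 3 + 1 = 4.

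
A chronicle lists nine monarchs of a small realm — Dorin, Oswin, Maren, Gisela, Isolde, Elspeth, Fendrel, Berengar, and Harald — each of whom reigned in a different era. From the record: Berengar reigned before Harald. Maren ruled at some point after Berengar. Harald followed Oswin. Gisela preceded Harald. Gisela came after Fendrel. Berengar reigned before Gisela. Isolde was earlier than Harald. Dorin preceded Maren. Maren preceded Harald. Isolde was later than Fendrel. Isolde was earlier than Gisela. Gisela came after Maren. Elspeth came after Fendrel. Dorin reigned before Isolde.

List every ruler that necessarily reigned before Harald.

Berengar, Dorin, Fendrel, Gisela, Isolde, Maren, Oswin

Directly stated before Harald: Berengar, Gisela, Isolde, Maren, and Oswin.
Dorin reaches Harald via Dorin → Maren → Harald.
Fendrel reaches Harald via Fendrel → Gisela → Harald.
No chain forces Elspeth ahead of Harald.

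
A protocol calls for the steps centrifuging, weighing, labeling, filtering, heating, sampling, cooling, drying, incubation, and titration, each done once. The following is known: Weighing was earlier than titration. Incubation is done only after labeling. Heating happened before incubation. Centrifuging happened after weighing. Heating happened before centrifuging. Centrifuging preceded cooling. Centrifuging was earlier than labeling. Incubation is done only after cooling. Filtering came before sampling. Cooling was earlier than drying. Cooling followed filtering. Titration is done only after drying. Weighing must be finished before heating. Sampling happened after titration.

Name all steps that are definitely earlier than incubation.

centrifuging, cooling, filtering, heating, labeling, weighing

Directly stated before incubation: cooling, heating, and labeling.
Centrifuging reaches incubation via centrifuging → labeling → incubation.
Filtering reaches incubation via filtering → cooling → incubation.
Weighing reaches incubation via weighing → heating → incubation.
No chain forces sampling (or any of the others) ahead of incubation.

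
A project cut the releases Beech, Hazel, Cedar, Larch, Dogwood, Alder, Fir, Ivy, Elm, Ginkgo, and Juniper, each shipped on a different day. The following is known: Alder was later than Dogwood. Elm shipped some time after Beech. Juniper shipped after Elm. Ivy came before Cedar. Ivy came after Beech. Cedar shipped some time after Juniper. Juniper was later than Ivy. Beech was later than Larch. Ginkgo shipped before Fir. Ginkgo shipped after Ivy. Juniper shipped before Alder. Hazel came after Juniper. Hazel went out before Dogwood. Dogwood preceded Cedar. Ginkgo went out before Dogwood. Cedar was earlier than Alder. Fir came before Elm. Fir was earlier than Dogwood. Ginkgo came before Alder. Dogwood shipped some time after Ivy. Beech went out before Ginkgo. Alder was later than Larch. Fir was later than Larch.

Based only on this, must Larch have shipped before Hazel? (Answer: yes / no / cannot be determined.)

Chain the constraints: Larch → Fir → Elm → Juniper → Hazel. Each link is directly stated, so Larch comes before Hazel.

yes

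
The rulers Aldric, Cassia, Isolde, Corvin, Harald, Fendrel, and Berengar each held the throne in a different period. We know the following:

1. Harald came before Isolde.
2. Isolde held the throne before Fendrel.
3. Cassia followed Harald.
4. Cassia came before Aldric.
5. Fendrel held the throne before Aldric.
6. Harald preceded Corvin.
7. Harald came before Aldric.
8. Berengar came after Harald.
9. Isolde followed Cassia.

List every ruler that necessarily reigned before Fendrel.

Directly stated before Fendrel: Isolde.
Cassia reaches Fendrel via Cassia → Isolde → Fendrel.
Harald reaches Fendrel via Harald → Isolde → Fendrel.
No chain forces Berengar (or any of the others) ahead of Fendrel.

Cassia, Harald, Isolde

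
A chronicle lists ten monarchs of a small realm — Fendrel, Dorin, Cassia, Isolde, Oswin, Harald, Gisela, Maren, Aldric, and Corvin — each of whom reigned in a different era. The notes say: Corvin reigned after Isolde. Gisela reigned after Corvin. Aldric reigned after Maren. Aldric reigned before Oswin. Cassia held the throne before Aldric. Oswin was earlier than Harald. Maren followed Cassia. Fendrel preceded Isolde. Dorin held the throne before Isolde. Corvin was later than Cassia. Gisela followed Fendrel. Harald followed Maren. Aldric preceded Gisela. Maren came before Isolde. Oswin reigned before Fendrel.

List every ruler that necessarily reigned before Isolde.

Directly stated before Isolde: Dorin, Fendrel, and Maren.
Aldric reaches Isolde via Aldric → Oswin → Fendrel → Isolde.
Cassia reaches Isolde via Cassia → Maren → Isolde.
Oswin reaches Isolde via Oswin → Fendrel → Isolde.
No chain forces Harald (or any of the others) ahead of Isolde.

Aldric, Cassia, Dorin, Fendrel, Maren, Oswin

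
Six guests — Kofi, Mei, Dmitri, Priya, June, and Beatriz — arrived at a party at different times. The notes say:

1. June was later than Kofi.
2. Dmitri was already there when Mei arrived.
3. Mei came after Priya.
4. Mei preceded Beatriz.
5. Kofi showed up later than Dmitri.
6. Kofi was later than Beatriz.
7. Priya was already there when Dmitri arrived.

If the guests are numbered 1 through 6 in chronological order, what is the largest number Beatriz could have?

Beatriz must come before June and Kofi — 2 guests forced after them.
Everything else can be placed before Beatriz in some valid order, so Beatriz can sit as late as position 6 − 2 = 4.

4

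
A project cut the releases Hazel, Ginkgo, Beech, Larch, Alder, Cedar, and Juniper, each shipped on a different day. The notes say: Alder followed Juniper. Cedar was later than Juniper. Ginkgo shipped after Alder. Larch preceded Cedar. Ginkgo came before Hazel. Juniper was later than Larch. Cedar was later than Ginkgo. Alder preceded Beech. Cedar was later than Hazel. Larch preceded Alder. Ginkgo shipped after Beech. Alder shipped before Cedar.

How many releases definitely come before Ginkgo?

Directly stated before Ginkgo: Alder and Beech.
Juniper reaches Ginkgo via Juniper → Alder → Ginkgo.
Larch reaches Ginkgo via Larch → Alder → Ginkgo.
That's Alder, Beech, Juniper, and Larch — 4 in all.

4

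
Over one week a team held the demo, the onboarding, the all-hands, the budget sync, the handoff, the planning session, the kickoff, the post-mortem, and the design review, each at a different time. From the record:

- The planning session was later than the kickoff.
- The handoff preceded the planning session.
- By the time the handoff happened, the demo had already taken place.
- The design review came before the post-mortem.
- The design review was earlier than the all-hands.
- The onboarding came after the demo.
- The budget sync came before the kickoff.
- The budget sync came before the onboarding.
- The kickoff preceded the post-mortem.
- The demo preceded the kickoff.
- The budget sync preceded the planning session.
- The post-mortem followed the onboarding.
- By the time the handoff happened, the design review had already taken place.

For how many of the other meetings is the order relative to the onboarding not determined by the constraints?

Forced before the onboarding: the budget sync and the demo; forced after the onboarding: the post-mortem.
That leaves the all-hands, the design review, the handoff, the kickoff, and the planning session with no forced order relative to the onboarding — 5.

5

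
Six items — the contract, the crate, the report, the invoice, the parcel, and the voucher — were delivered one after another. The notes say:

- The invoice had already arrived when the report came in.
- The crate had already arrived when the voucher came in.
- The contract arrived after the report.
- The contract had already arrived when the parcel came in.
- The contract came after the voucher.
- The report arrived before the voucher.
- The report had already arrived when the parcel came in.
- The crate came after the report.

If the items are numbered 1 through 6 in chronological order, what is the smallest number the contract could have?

The crate, the invoice, the report, and the voucher must all come before the contract — 4 forced predecessors.
Nothing else is forced ahead of the contract, so its earliest slot is position 4 + 1 = 5.

5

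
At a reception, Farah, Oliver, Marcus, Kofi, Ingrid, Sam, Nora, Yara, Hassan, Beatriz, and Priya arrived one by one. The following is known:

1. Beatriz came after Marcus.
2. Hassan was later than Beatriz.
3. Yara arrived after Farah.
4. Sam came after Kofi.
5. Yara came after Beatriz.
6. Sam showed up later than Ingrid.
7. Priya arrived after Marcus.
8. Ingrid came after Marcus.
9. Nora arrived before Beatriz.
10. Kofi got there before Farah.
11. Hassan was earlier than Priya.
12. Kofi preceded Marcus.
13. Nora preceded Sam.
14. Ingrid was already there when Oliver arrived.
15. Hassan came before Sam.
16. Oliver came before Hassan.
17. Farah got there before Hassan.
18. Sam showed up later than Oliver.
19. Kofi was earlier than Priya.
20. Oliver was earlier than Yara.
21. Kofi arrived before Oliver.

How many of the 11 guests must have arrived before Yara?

Directly stated before Yara: Beatriz, Farah, and Oliver.
Ingrid reaches Yara via Ingrid → Oliver → Yara.
Kofi reaches Yara via Kofi → Oliver → Yara.
Marcus reaches Yara via Marcus → Beatriz → Yara.
Likewise Nora reaches Yara by chaining the stated constraints.
That's Beatriz, Farah, Ingrid, Kofi, Marcus, Nora, and Oliver — 7 in all.

7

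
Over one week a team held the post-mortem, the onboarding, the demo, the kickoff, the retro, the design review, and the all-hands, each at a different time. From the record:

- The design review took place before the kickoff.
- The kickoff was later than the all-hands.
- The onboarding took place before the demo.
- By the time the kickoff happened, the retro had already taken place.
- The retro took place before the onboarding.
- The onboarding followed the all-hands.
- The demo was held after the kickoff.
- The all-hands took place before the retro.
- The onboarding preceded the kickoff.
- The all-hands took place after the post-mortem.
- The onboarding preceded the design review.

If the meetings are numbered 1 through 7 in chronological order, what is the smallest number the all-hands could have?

2

The post-mortem must come before the all-hands — 1 forced predecessor.
Nothing else is forced ahead of the all-hands, so its earliest slot is position 1 + 1 = 2.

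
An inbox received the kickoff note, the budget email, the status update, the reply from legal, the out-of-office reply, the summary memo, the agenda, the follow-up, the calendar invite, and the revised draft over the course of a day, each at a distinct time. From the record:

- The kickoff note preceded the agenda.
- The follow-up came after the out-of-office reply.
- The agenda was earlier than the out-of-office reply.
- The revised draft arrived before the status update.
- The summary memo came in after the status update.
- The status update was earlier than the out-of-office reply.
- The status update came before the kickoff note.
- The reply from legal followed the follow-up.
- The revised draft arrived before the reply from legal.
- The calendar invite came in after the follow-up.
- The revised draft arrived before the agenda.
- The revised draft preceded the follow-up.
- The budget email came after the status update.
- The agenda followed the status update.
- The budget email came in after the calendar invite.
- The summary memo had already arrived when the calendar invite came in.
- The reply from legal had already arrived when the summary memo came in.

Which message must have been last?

Every other message has a chain of constraints placing it before the budget email, so the budget email is last.

the budget email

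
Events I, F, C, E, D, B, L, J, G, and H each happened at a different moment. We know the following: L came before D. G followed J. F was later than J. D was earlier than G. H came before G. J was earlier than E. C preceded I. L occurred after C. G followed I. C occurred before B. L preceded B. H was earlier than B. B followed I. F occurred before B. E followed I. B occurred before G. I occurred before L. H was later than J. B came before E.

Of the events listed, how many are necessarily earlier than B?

Directly stated before B: C, F, H, I, and L.
J reaches B via J → F → B.
No chain forces G (or any of the others) ahead of B.
That's C, F, H, I, J, and L — 6 in all.

6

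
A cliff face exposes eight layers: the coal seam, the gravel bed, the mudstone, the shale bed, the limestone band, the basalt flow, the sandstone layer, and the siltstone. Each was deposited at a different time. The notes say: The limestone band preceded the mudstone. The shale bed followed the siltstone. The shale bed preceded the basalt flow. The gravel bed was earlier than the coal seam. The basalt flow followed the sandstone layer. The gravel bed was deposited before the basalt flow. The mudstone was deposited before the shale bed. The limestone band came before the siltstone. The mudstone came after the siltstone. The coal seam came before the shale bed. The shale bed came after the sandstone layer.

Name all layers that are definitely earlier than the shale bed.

the coal seam, the gravel bed, the limestone band, the mudstone, the sandstone layer, the siltstone

Directly stated before the shale bed: the coal seam, the mudstone, the sandstone layer, and the siltstone.
The gravel bed reaches the shale bed via the gravel bed → the coal seam → the shale bed.
The limestone band reaches the shale bed via the limestone band → the siltstone → the shale bed.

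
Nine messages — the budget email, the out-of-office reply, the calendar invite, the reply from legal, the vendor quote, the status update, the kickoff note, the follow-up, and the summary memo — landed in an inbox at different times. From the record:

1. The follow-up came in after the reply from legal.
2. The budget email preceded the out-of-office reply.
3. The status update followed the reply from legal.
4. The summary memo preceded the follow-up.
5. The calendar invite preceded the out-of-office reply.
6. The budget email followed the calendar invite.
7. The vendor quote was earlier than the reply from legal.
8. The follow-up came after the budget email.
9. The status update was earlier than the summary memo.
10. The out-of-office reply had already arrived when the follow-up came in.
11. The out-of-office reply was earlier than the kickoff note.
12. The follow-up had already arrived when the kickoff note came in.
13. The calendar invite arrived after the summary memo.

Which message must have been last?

Every other message has a chain of constraints placing it before the kickoff note, so the kickoff note is last.

the kickoff note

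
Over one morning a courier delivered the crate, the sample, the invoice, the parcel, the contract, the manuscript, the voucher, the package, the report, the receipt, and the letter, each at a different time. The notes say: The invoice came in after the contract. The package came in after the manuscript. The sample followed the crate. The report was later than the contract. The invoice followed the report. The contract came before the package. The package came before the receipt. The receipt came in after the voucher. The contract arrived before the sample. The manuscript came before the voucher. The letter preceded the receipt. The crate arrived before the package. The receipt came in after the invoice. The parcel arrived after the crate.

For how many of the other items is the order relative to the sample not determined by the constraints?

8

Forced before the sample: the contract and the crate.
That leaves the invoice, the letter, the manuscript, the package, the parcel, the receipt, the report, and the voucher with no forced order relative to the sample — 8.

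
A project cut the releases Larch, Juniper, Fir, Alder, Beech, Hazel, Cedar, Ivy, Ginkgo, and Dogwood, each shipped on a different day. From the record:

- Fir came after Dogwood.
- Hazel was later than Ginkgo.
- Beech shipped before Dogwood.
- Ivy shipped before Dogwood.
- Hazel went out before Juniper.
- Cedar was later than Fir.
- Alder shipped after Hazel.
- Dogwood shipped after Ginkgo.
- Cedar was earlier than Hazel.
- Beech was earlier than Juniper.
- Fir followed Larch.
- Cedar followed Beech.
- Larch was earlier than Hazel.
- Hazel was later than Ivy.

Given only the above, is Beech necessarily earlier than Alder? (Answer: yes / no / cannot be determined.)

Chain the constraints: Beech → Cedar → Hazel → Alder. Each link is directly stated, so Beech comes before Alder.

yes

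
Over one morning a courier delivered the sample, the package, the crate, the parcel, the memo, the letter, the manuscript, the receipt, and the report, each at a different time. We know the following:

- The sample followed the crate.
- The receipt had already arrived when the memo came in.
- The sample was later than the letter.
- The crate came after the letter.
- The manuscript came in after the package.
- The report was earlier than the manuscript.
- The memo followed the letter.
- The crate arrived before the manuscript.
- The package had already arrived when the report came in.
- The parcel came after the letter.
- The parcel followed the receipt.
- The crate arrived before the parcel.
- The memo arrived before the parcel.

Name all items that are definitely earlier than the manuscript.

the crate, the letter, the package, the report

Directly stated before the manuscript: the crate, the package, and the report.
The letter reaches the manuscript via the letter → the crate → the manuscript.
No chain forces the parcel (or any of the others) ahead of the manuscript.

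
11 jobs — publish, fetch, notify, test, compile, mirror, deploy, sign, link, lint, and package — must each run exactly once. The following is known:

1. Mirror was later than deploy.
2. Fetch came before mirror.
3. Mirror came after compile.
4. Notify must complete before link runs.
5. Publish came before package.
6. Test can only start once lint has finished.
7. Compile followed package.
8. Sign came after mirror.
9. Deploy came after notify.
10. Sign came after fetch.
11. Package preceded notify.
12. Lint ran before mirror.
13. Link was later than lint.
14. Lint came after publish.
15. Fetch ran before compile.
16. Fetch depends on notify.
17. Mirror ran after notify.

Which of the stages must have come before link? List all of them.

lint, notify, package, publish

Directly stated before link: lint and notify.
Package reaches link via package → notify → link.
Publish reaches link via publish → lint → link.
No chain forces test (or any of the others) ahead of link.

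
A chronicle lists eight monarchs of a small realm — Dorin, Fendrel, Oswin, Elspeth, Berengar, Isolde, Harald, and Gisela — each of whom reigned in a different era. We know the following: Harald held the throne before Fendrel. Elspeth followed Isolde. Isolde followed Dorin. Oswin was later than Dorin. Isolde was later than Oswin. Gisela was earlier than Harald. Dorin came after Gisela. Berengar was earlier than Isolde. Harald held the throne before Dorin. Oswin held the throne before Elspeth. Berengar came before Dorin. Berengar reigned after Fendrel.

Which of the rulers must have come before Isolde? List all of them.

Directly stated before Isolde: Berengar, Dorin, and Oswin.
Fendrel reaches Isolde via Fendrel → Berengar → Isolde.
Gisela reaches Isolde via Gisela → Dorin → Isolde.
Harald reaches Isolde via Harald → Dorin → Isolde.
No chain forces Elspeth ahead of Isolde.

Berengar, Dorin, Fendrel, Gisela, Harald, Oswin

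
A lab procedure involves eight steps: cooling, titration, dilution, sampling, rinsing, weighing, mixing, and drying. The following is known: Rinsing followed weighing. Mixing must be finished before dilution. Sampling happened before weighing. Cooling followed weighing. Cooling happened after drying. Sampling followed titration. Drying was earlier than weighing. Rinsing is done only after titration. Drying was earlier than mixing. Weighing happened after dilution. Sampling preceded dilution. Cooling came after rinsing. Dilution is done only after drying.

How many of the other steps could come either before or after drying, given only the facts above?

Forced after drying: cooling, dilution, mixing, rinsing, and weighing.
That leaves sampling and titration with no forced order relative to drying — 2.

2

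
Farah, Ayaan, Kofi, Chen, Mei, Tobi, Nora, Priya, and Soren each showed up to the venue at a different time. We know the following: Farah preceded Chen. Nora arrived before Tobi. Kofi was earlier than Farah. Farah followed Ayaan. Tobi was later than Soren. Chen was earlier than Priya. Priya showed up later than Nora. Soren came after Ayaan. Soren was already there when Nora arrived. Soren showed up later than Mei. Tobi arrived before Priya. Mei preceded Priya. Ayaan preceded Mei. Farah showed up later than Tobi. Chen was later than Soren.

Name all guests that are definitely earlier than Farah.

Ayaan, Kofi, Mei, Nora, Soren, Tobi

Directly stated before Farah: Ayaan, Kofi, and Tobi.
Mei reaches Farah via Mei → Soren → Tobi → Farah.
Nora reaches Farah via Nora → Tobi → Farah.
Soren reaches Farah via Soren → Tobi → Farah.
No chain forces Priya (or any of the others) ahead of Farah.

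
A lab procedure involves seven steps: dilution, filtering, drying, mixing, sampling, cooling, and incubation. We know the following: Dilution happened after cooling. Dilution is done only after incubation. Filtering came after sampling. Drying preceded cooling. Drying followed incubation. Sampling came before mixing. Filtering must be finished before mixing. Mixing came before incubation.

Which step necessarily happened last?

Every other step has a chain of constraints placing it before dilution, so dilution is last.

dilution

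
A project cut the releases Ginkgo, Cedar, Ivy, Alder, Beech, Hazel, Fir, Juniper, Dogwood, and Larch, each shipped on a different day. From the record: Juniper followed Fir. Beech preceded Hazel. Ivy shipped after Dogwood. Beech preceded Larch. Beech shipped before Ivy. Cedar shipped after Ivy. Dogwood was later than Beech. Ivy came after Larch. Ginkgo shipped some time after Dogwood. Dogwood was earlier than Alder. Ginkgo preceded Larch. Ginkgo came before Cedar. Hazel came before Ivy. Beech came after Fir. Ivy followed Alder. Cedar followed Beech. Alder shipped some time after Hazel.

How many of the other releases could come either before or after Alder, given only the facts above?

3

Forced before Alder: Beech, Dogwood, Fir, and Hazel; forced after Alder: Cedar and Ivy.
That leaves Ginkgo, Juniper, and Larch with no forced order relative to Alder — 3.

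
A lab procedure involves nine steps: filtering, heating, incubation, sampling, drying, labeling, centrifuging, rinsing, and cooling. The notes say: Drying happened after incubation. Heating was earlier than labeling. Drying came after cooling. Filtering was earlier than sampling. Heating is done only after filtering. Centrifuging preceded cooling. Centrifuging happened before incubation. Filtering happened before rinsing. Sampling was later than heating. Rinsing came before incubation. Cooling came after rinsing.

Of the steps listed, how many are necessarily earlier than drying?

5

Directly stated before drying: cooling and incubation.
Centrifuging reaches drying via centrifuging → incubation → drying.
Filtering reaches drying via filtering → rinsing → incubation → drying.
Rinsing reaches drying via rinsing → incubation → drying.
That's centrifuging, cooling, filtering, incubation, and rinsing — 5 in all.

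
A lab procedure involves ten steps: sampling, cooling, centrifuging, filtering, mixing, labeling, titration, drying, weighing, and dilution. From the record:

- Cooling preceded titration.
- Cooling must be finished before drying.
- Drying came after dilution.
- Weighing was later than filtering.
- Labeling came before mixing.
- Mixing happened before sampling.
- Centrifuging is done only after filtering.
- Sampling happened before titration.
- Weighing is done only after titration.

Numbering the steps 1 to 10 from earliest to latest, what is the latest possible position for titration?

9

Titration must come before weighing — 1 step forced after it.
Everything else can be placed before titration in some valid order, so titration can sit as late as position 10 − 1 = 9.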